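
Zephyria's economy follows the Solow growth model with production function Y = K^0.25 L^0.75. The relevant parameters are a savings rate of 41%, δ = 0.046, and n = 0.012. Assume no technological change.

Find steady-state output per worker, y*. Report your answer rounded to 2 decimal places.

Steady state requires s·f(k) = (n + δ)·k, i.e. s·k^α = (n + δ)·k.
Dividing both sides by k: k^(1−α) = s / (n + δ).
k^0.75 = 0.41 / (0.012 + 0.046) = 0.41 / 0.058 = 7.0690
k* = 7.0690^(1/0.75) ≈ 13.5668
y* = (k*)^α = 13.5668^0.25 ≈ 1.9192

y* = 1.92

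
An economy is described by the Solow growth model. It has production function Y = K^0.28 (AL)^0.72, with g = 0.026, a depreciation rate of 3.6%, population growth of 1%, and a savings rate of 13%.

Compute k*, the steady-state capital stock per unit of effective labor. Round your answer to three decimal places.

k* ≈ 2.272

Steady state requires s·f(k) = (n + g + δ)·k, i.e. s·k^α = (n + g + δ)·k.
Rearranging, k^(1−α) = s / (n + g + δ).
k^0.72 = 0.13 / (0.010 + 0.026 + 0.036) = 0.13 / 0.072 = 1.8056
k* = 1.8056^(1/0.72) ≈ 2.2721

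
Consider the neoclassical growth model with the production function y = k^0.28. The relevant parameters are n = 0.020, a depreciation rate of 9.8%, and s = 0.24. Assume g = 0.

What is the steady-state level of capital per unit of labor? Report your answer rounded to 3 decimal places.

At the steady state, Δk = 0, so s·k^α = (n + δ)·k.
Dividing both sides by k: k^(1−α) = s / (n + δ).
k^0.72 = 0.24 / (0.020 + 0.098) = 0.24 / 0.118 = 2.0339
k* = 2.0339^(1/0.72) ≈ 2.6806

k* ≈ 2.681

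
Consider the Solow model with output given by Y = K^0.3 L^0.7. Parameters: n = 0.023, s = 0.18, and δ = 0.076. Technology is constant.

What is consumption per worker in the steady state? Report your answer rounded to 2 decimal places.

c* ≈ 1.06

In steady state, investment equals break-even investment: s·k^α = (n + δ)·k.
Dividing both sides by k: k^(1−α) = s / (n + δ).
k^0.7 = 0.18 / (0.023 + 0.076) = 0.18 / 0.099 = 1.8182
k* = 1.8182^(1/0.7) ≈ 2.3492
y* = (k*)^α = 2.3492^0.3 ≈ 1.2920
c* = (1 − s)·y* = (1 − 0.18) × 1.2920 ≈ 1.0594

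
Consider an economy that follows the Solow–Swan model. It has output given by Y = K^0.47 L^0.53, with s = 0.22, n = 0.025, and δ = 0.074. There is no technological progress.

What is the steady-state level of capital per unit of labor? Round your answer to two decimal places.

In steady state, investment equals break-even investment: s·k^α = (n + δ)·k.
Rearranging, k^(1−α) = s / (n + δ).
k^0.53 = 0.22 / (0.025 + 0.074) = 0.22 / 0.099 = 2.2222
k* = 2.2222^(1/0.53) ≈ 4.5114

k* ≈ 4.51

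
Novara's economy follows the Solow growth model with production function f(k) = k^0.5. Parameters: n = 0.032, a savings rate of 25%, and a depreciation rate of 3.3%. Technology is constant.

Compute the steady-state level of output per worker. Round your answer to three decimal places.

Steady state requires s·f(k) = (n + δ)·k, i.e. s·k^α = (n + δ)·k.
Rearranging, k^(1−α) = s / (n + δ).
k^0.5 = 0.25 / (0.032 + 0.033) = 0.25 / 0.065 = 3.8462
k* = 3.8462^(1/0.5) ≈ 14.7933
y* = (k*)^α = 14.7933^0.5 ≈ 3.8462

y* ≈ 3.846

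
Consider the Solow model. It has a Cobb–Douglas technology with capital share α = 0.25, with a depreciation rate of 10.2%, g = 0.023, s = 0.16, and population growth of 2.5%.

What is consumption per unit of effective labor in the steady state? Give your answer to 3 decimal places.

c* = 0.858

In steady state, investment equals break-even investment: s·k^α = (n + g + δ)·k.
Rearranging, k^(1−α) = s / (n + g + δ).
k^0.75 = 0.16 / (0.025 + 0.023 + 0.102) = 0.16 / 0.150 = 1.0667
k* = 1.0667^(1/0.75) ≈ 1.0899
y* = (k*)^α = 1.0899^0.25 ≈ 1.0218
c* = (1 − s)·y* = (1 − 0.16) × 1.0218 ≈ 0.8583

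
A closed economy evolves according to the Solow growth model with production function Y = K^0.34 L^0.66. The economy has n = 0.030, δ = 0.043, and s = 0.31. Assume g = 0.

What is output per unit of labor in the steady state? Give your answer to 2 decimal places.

At the steady state, Δk = 0, so s·k^α = (n + δ)·k.
Dividing both sides by k: k^(1−α) = s / (n + δ).
k^0.66 = 0.31 / (0.030 + 0.043) = 0.31 / 0.073 = 4.2466
k* = 4.2466^(1/0.66) ≈ 8.9449
y* = (k*)^α = 8.9449^0.34 ≈ 2.1064

y* ≈ 2.11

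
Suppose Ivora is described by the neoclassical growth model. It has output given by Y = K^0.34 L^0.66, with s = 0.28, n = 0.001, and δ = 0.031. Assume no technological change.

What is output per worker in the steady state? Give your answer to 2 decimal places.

In steady state, investment equals break-even investment: s·k^α = (n + δ)·k.
Rearranging, k^(1−α) = s / (n + δ).
k^0.66 = 0.28 / (0.001 + 0.031) = 0.28 / 0.032 = 8.7500
k* = 8.7500^(1/0.66) ≈ 26.7476
y* = (k*)^α = 26.7476^0.34 ≈ 3.0569

y* = 3.06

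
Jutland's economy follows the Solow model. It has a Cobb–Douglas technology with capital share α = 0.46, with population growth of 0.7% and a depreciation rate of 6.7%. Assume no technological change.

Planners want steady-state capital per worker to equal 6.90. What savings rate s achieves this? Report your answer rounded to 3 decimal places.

At the steady state, Δk = 0, so s·k^α = (n + δ)·k.
So s / (n + δ) = (k*)^(1−α) = 6.90^0.54 = 2.8378.
Therefore s = 2.8378 × (n + δ) = 2.8378 × 0.074 = 0.2100.

s ≈ 0.210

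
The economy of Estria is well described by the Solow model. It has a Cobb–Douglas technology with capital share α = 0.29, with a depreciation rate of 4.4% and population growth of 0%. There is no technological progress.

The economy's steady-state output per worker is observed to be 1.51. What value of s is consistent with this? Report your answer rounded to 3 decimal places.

At the steady state, Δk = 0, so s·k^α = (n + δ)·k.
Since y* = [s/(n + δ)]^(α/(1−α)), we have s/(n + δ) = (y*)^((1−α)/α) = 1.51^2.4483 = 2.7428.
Therefore s = 2.7428 × (n + δ) = 2.7428 × 0.044 = 0.1207.

s ≈ 0.121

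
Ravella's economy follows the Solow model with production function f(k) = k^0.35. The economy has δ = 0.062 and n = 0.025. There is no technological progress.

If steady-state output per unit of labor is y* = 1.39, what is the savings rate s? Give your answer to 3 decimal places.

s ≈ 0.160

At the steady state, Δk = 0, so s·k^α = (n + δ)·k.
Since y* = [s/(n + δ)]^(α/(1−α)), we have s/(n + δ) = (y*)^((1−α)/α) = 1.39^1.8571 = 1.8433.
Therefore s = 1.8433 × (n + δ) = 1.8433 × 0.087 = 0.1604.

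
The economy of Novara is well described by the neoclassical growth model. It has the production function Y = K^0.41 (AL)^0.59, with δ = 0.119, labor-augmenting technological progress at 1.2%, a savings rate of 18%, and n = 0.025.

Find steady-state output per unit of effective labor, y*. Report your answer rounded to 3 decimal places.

y* ≈ 1.105

At the steady state, Δk = 0, so s·k^α = (n + g + δ)·k.
Dividing both sides by k: k^(1−α) = s / (n + g + δ).
k^0.59 = 0.18 / (0.025 + 0.012 + 0.119) = 0.18 / 0.156 = 1.1538
k* = 1.1538^(1/0.59) ≈ 1.2744
y* = (k*)^α = 1.2744^0.41 ≈ 1.1045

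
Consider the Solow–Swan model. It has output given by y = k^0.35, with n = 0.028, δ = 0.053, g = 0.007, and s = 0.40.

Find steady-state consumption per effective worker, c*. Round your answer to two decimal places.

In steady state, investment equals break-even investment: s·k^α = (n + g + δ)·k.
Rearranging, k^(1−α) = s / (n + g + δ).
k^0.65 = 0.40 / (0.028 + 0.007 + 0.053) = 0.40 / 0.088 = 4.5455
k* = 4.5455^(1/0.65) ≈ 10.2722
y* = (k*)^α = 10.2722^0.35 ≈ 2.2599
c* = (1 − s)·y* = (1 − 0.40) × 2.2599 ≈ 1.3559

c* ≈ 1.36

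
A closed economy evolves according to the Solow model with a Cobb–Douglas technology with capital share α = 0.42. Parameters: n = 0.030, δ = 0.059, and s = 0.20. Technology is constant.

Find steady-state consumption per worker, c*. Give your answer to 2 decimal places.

c* = 1.44

In steady state, investment equals break-even investment: s·k^α = (n + δ)·k.
Dividing both sides by k: k^(1−α) = s / (n + δ).
k^0.58 = 0.20 / (0.030 + 0.059) = 0.20 / 0.089 = 2.2472
k* = 2.2472^(1/0.58) ≈ 4.0390
y* = (k*)^α = 4.0390^0.42 ≈ 1.7974
c* = (1 − s)·y* = (1 − 0.20) × 1.7974 ≈ 1.4379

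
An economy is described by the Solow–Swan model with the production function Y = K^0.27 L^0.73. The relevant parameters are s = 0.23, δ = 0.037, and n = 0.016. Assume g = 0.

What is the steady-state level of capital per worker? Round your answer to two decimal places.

k* ≈ 7.47

In steady state, investment equals break-even investment: s·k^α = (n + δ)·k.
Rearranging, k^(1−α) = s / (n + δ).
k^0.73 = 0.23 / (0.016 + 0.037) = 0.23 / 0.053 = 4.3396
k* = 4.3396^(1/0.73) ≈ 7.4682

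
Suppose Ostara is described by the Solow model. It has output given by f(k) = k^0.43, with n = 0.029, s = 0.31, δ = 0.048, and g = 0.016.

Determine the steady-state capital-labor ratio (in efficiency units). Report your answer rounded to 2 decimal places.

k* = 8.27

Steady state requires s·f(k) = (n + g + δ)·k, i.e. s·k^α = (n + g + δ)·k.
Dividing both sides by k: k^(1−α) = s / (n + g + δ).
k^0.57 = 0.31 / (0.029 + 0.016 + 0.048) = 0.31 / 0.093 = 3.3333
k* = 3.3333^(1/0.57) ≈ 8.2665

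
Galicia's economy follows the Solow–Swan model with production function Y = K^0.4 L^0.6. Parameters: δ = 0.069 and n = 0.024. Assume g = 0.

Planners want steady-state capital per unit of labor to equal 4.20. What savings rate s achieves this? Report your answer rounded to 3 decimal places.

s ≈ 0.220

In steady state, investment equals break-even investment: s·k^α = (n + δ)·k.
So s / (n + δ) = (k*)^(1−α) = 4.20^0.6 = 2.3656.
Therefore s = 2.3656 × (n + δ) = 2.3656 × 0.093 = 0.2200.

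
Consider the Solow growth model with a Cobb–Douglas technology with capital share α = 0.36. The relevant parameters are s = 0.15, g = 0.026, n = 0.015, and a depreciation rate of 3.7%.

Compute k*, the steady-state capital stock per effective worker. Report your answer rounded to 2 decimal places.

Steady state requires s·f(k) = (n + g + δ)·k, i.e. s·k^α = (n + g + δ)·k.
Rearranging, k^(1−α) = s / (n + g + δ).
k^0.64 = 0.15 / (0.015 + 0.026 + 0.037) = 0.15 / 0.078 = 1.9231
k* = 1.9231^(1/0.64) ≈ 2.7781

k* ≈ 2.78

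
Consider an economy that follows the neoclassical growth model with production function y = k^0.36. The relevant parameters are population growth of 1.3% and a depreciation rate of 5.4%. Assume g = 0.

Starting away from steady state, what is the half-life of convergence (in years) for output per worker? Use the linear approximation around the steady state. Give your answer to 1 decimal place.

Near the steady state the convergence rate is λ = (1 − α)(n + δ).
λ = (1 − 0.36) × 0.067 = 0.64 × 0.067 = 0.04288
Half-life = ln 2 / λ = 0.6931 / 0.04288 ≈ 16.16 years

half-life ≈ 16.2 years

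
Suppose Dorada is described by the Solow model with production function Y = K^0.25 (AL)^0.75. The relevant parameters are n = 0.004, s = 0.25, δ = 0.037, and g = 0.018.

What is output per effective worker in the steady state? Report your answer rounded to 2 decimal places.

y* ≈ 1.62

In steady state, investment equals break-even investment: s·k^α = (n + g + δ)·k.
Rearranging, k^(1−α) = s / (n + g + δ).
k^0.75 = 0.25 / (0.004 + 0.018 + 0.037) = 0.25 / 0.059 = 4.2373
k* = 4.2373^(1/0.75) ≈ 6.8568
y* = (k*)^α = 6.8568^0.25 ≈ 1.6182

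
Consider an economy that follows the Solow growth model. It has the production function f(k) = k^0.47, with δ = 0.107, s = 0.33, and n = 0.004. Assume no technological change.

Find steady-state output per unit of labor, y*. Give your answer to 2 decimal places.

Steady state requires s·f(k) = (n + δ)·k, i.e. s·k^α = (n + δ)·k.
Dividing both sides by k: k^(1−α) = s / (n + δ).
k^0.53 = 0.33 / (0.004 + 0.107) = 0.33 / 0.111 = 2.9730
k* = 2.9730^(1/0.53) ≈ 7.8130
y* = (k*)^α = 7.8130^0.47 ≈ 2.6280

y* ≈ 2.63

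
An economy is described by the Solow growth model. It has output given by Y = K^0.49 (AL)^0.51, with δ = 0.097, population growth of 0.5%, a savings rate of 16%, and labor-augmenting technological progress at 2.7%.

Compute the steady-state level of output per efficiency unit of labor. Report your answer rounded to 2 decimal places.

y* = 1.23

In steady state, investment equals break-even investment: s·k^α = (n + g + δ)·k.
Dividing both sides by k: k^(1−α) = s / (n + g + δ).
k^0.51 = 0.16 / (0.005 + 0.027 + 0.097) = 0.16 / 0.129 = 1.2403
k* = 1.2403^(1/0.51) ≈ 1.5254
y* = (k*)^α = 1.5254^0.49 ≈ 1.2299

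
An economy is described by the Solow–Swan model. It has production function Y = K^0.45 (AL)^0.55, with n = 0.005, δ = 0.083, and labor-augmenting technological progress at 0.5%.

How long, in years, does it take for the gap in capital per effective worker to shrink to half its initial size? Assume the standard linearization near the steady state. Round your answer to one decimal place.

Near the steady state the convergence rate is λ = (1 − α)(n + g + δ).
λ = (1 − 0.45) × 0.093 = 0.55 × 0.093 = 0.05115
Half-life = ln 2 / λ = 0.6931 / 0.05115 ≈ 13.55 years

half-life ≈ 13.6 years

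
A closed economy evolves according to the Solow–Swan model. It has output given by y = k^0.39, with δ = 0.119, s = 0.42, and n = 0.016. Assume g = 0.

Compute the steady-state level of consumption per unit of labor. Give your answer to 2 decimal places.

c* ≈ 1.20

At the steady state, Δk = 0, so s·k^α = (n + δ)·k.
Rearranging, k^(1−α) = s / (n + δ).
k^0.61 = 0.42 / (0.016 + 0.119) = 0.42 / 0.135 = 3.1111
k* = 3.1111^(1/0.61) ≈ 6.4277
y* = (k*)^α = 6.4277^0.39 ≈ 2.0661
c* = (1 − s)·y* = (1 − 0.42) × 2.0661 ≈ 1.1983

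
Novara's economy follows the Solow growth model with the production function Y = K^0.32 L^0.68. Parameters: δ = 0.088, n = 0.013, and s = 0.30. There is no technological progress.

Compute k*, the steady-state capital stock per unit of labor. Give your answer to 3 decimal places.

k* = 4.958

In steady state, investment equals break-even investment: s·k^α = (n + δ)·k.
Dividing both sides by k: k^(1−α) = s / (n + δ).
k^0.68 = 0.30 / (0.013 + 0.088) = 0.30 / 0.101 = 2.9703
k* = 2.9703^(1/0.68) ≈ 4.9579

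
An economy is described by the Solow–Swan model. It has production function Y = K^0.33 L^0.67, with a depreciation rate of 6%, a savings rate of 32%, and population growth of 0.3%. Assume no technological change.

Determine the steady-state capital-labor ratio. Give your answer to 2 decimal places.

Steady state requires s·f(k) = (n + δ)·k, i.e. s·k^α = (n + δ)·k.
Dividing both sides by k: k^(1−α) = s / (n + δ).
k^0.67 = 0.32 / (0.003 + 0.060) = 0.32 / 0.063 = 5.0794
k* = 5.0794^(1/0.67) ≈ 11.3097

k* ≈ 11.31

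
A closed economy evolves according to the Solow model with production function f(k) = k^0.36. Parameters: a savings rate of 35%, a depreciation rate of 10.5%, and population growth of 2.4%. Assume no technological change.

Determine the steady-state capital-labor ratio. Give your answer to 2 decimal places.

k* ≈ 4.76

Steady state requires s·f(k) = (n + δ)·k, i.e. s·k^α = (n + δ)·k.
Rearranging, k^(1−α) = s / (n + δ).
k^0.64 = 0.35 / (0.024 + 0.105) = 0.35 / 0.129 = 2.7132
k* = 2.7132^(1/0.64) ≈ 4.7568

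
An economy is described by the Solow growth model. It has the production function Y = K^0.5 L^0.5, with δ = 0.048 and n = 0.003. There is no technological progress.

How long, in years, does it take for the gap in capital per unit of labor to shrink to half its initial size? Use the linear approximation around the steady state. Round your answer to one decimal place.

half-life ≈ 27.2 years

Near the steady state the convergence rate is λ = (1 − α)(n + δ).
λ = (1 − 0.5) × 0.051 = 0.5 × 0.051 = 0.0255
Half-life = ln 2 / λ = 0.6931 / 0.0255 ≈ 27.18 years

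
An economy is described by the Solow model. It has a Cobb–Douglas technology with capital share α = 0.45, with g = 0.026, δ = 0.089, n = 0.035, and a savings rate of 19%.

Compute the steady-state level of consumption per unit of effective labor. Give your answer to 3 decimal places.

c* = 0.983

Steady state requires s·f(k) = (n + g + δ)·k, i.e. s·k^α = (n + g + δ)·k.
Rearranging, k^(1−α) = s / (n + g + δ).
k^0.55 = 0.19 / (0.035 + 0.026 + 0.089) = 0.19 / 0.150 = 1.2667
k* = 1.2667^(1/0.55) ≈ 1.5370
y* = (k*)^α = 1.5370^0.45 ≈ 1.2134
c* = (1 − s)·y* = (1 − 0.19) × 1.2134 ≈ 0.9829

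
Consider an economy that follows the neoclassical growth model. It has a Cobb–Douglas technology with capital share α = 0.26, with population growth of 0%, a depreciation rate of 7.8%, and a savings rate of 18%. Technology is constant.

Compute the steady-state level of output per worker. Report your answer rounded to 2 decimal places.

y* = 1.34

In steady state, investment equals break-even investment: s·k^α = (n + δ)·k.
Rearranging, k^(1−α) = s / (n + δ).
k^0.74 = 0.18 / (0.000 + 0.078) = 0.18 / 0.078 = 2.3077
k* = 2.3077^(1/0.74) ≈ 3.0959
y* = (k*)^α = 3.0959^0.26 ≈ 1.3415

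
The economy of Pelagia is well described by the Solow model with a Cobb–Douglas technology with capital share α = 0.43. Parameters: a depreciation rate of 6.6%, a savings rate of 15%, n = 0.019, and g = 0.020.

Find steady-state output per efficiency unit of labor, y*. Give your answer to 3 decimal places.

At the steady state, Δk = 0, so s·k^α = (n + g + δ)·k.
Dividing both sides by k: k^(1−α) = s / (n + g + δ).
k^0.57 = 0.15 / (0.019 + 0.020 + 0.066) = 0.15 / 0.105 = 1.4286
k* = 1.4286^(1/0.57) ≈ 1.8697
y* = (k*)^α = 1.8697^0.43 ≈ 1.3088

y* ≈ 1.309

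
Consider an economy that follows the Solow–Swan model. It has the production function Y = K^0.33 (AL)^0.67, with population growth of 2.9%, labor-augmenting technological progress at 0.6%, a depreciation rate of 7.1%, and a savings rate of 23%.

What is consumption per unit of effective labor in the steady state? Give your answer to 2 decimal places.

In steady state, investment equals break-even investment: s·k^α = (n + g + δ)·k.
Dividing both sides by k: k^(1−α) = s / (n + g + δ).
k^0.67 = 0.23 / (0.029 + 0.006 + 0.071) = 0.23 / 0.106 = 2.1698
k* = 2.1698^(1/0.67) ≈ 3.1777
y* = (k*)^α = 3.1777^0.33 ≈ 1.4645
c* = (1 − s)·y* = (1 − 0.23) × 1.4645 ≈ 1.1277

c* = 1.13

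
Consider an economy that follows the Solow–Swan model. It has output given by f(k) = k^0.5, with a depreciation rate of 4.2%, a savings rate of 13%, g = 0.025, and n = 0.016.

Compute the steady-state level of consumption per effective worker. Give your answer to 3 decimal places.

In steady state, investment equals break-even investment: s·k^α = (n + g + δ)·k.
Rearranging, k^(1−α) = s / (n + g + δ).
k^0.5 = 0.13 / (0.016 + 0.025 + 0.042) = 0.13 / 0.083 = 1.5663
k* = 1.5663^(1/0.5) ≈ 2.4533
y* = (k*)^α = 2.4533^0.5 ≈ 1.5663
c* = (1 − s)·y* = (1 − 0.13) × 1.5663 ≈ 1.3627

c* ≈ 1.363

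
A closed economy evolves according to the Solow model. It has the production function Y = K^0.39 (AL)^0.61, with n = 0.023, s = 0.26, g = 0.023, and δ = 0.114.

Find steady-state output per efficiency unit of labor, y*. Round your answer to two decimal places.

In steady state, investment equals break-even investment: s·k^α = (n + g + δ)·k.
Rearranging, k^(1−α) = s / (n + g + δ).
k^0.61 = 0.26 / (0.023 + 0.023 + 0.114) = 0.26 / 0.160 = 1.6250
k* = 1.6250^(1/0.61) ≈ 2.2165
y* = (k*)^α = 2.2165^0.39 ≈ 1.3640

y* = 1.36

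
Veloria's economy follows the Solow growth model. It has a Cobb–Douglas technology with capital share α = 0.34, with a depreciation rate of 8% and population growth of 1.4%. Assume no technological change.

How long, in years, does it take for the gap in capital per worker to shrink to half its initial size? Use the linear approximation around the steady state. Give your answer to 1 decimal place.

Near the steady state the convergence rate is λ = (1 − α)(n + δ).
λ = (1 − 0.34) × 0.094 = 0.66 × 0.094 = 0.06204
Half-life = ln 2 / λ = 0.6931 / 0.06204 ≈ 11.17 years

half-life ≈ 11.2 years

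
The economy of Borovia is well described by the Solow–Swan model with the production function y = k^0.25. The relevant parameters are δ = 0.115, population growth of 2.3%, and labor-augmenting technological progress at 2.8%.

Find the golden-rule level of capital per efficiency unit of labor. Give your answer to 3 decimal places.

The golden rule sets f'(k) = n + g + δ, i.e. α·k^(α−1) = n + g + δ.
So k^(1−α) = α / (n + g + δ) = 0.25 / 0.166 = 1.5060.
k_gold = 1.5060^(1/0.75) ≈ 1.7262

k_gold ≈ 1.726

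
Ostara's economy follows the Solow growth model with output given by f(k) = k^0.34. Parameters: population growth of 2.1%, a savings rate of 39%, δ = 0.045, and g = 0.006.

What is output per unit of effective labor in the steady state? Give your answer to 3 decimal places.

y* ≈ 2.388

Steady state requires s·f(k) = (n + g + δ)·k, i.e. s·k^α = (n + g + δ)·k.
Dividing both sides by k: k^(1−α) = s / (n + g + δ).
k^0.66 = 0.39 / (0.021 + 0.006 + 0.045) = 0.39 / 0.072 = 5.4167
k* = 5.4167^(1/0.66) ≈ 12.9336
y* = (k*)^α = 12.9336^0.34 ≈ 2.3877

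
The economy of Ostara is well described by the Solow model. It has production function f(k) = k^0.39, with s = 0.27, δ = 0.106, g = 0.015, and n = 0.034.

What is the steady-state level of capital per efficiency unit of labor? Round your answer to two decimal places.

Steady state requires s·f(k) = (n + g + δ)·k, i.e. s·k^α = (n + g + δ)·k.
Dividing both sides by k: k^(1−α) = s / (n + g + δ).
k^0.61 = 0.27 / (0.034 + 0.015 + 0.106) = 0.27 / 0.155 = 1.7419
k* = 1.7419^(1/0.61) ≈ 2.4838

k* = 2.48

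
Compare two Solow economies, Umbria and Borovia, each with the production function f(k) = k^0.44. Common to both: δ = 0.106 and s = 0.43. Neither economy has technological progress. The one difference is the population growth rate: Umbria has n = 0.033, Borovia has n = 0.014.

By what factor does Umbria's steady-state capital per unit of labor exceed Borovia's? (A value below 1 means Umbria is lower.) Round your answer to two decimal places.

k*_U / k*_B ≈ 0.77

Steady-state k* = [s/(n + δ)]^(1/(1−α)), so the ratio is [ (s_U/(n + δ)_U) / (s_B/(n + δ)_B) ]^1.7857.
s_U/(n + δ)_U = 0.43/0.139 = 3.0935; s_B/(n + δ)_B = 0.43/0.120 = 3.5833.
Ratio = (3.0935/3.5833)^1.7857 = 0.8633^1.7857 ≈ 0.7691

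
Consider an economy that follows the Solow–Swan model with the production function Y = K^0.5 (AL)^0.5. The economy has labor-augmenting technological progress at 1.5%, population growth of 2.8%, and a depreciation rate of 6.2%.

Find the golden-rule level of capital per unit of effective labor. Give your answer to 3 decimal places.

The golden rule sets f'(k) = n + g + δ, i.e. α·k^(α−1) = n + g + δ.
So k^(1−α) = α / (n + g + δ) = 0.5 / 0.105 = 4.7619.
k_gold = 4.7619^(1/0.5) ≈ 22.6757

k_gold ≈ 22.676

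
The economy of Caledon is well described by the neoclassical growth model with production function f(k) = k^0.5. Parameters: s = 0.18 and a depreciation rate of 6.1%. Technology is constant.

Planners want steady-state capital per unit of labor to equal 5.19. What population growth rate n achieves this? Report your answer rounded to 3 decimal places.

n ≈ 0.018

In steady state, investment equals break-even investment: s·k^α = (n + δ)·k.
So s / (n + δ) = (k*)^(1−α) = 5.19^0.5 = 2.2782.
Therefore n + δ = s / 2.2782 = 0.18 / 2.2782 = 0.0790, so n = 0.0790 − 0.061 = 0.0180.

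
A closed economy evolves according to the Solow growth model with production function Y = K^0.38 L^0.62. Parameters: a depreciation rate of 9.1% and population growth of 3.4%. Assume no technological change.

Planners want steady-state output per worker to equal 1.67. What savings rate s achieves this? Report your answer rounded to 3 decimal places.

s ≈ 0.289

In steady state, investment equals break-even investment: s·k^α = (n + δ)·k.
Since y* = [s/(n + δ)]^(α/(1−α)), we have s/(n + δ) = (y*)^((1−α)/α) = 1.67^1.6316 = 2.3088.
Therefore s = 2.3088 × (n + δ) = 2.3088 × 0.125 = 0.2886.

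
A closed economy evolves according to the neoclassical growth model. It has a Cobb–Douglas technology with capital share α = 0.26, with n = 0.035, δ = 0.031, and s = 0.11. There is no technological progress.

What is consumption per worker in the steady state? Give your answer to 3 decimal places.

c* = 1.065

At the steady state, Δk = 0, so s·k^α = (n + δ)·k.
Dividing both sides by k: k^(1−α) = s / (n + δ).
k^0.74 = 0.11 / (0.035 + 0.031) = 0.11 / 0.066 = 1.6667
k* = 1.6667^(1/0.74) ≈ 1.9944
y* = (k*)^α = 1.9944^0.26 ≈ 1.1966
c* = (1 − s)·y* = (1 − 0.11) × 1.1966 ≈ 1.0650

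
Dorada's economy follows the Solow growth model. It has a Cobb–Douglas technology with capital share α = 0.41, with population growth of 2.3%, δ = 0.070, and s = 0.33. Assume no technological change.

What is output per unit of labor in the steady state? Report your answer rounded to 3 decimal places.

y* = 2.411

At the steady state, Δk = 0, so s·k^α = (n + δ)·k.
Rearranging, k^(1−α) = s / (n + δ).
k^0.59 = 0.33 / (0.023 + 0.070) = 0.33 / 0.093 = 3.5484
k* = 3.5484^(1/0.59) ≈ 8.5558
y* = (k*)^α = 8.5558^0.41 ≈ 2.4112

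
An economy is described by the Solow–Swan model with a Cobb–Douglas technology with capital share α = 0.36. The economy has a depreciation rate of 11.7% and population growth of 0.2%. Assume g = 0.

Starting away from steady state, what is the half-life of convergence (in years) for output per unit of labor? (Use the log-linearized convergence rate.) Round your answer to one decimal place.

Near the steady state the convergence rate is λ = (1 − α)(n + δ).
λ = (1 − 0.36) × 0.119 = 0.64 × 0.119 = 0.07616
Half-life = ln 2 / λ = 0.6931 / 0.07616 ≈ 9.10 years

t_½ ≈ 9.1 years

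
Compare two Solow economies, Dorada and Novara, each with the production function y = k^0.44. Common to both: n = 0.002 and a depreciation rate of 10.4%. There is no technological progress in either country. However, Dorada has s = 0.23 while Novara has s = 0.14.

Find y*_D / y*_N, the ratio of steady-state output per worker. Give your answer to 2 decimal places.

Steady-state y* = [s/(n + δ)]^(α/(1−α)), so the ratio is [ (s_D/(n + δ)_D) / (s_N/(n + δ)_N) ]^0.7857.
s_D/(n + δ)_D = 0.23/0.106 = 2.1698; s_N/(n + δ)_N = 0.14/0.106 = 1.3208.
Ratio = (2.1698/1.3208)^0.7857 = 1.6428^0.7857 ≈ 1.4770

ratio ≈ 1.48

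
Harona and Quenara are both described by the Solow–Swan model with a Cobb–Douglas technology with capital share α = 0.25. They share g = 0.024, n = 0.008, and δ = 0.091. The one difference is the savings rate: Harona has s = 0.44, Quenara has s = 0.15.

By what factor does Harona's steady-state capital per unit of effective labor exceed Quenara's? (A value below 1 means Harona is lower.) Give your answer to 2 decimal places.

k*_H / k*_Q ≈ 4.20

Steady-state k* = [s/(n + g + δ)]^(1/(1−α)), so the ratio is [ (s_H/(n + g + δ)_H) / (s_Q/(n + g + δ)_Q) ]^1.3333.
s_H/(n + g + δ)_H = 0.44/0.123 = 3.5772; s_Q/(n + g + δ)_Q = 0.15/0.123 = 1.2195.
Ratio = (3.5772/1.2195)^1.3333 = 2.9333^1.3333 ≈ 4.1988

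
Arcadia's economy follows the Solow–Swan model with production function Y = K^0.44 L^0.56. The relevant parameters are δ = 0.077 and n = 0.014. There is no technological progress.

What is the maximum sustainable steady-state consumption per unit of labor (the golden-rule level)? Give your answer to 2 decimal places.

c_gold ≈ 1.93

At the golden rule, f'(k) = n + δ, so α·k^(α−1) = n + δ and k_gold = (α/(n + δ))^(1/(1−α)).
k_gold = (0.44/0.091)^(1/0.56) = 4.8352^1.7857 ≈ 16.6786
c_gold = f(k_gold) − (n + δ)·k_gold = 3.4495 − 0.091×16.6786 ≈ 1.9317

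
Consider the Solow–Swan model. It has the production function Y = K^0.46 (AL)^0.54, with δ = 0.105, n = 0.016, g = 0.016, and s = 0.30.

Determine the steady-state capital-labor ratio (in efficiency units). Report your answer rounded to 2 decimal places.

Steady state requires s·f(k) = (n + g + δ)·k, i.e. s·k^α = (n + g + δ)·k.
Dividing both sides by k: k^(1−α) = s / (n + g + δ).
k^0.54 = 0.30 / (0.016 + 0.016 + 0.105) = 0.30 / 0.137 = 2.1898
k* = 2.1898^(1/0.54) ≈ 4.2695

k* = 4.27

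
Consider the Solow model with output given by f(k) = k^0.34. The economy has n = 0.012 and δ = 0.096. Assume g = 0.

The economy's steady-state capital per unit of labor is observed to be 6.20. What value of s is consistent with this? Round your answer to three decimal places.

At the steady state, Δk = 0, so s·k^α = (n + δ)·k.
So s / (n + δ) = (k*)^(1−α) = 6.20^0.66 = 3.3341.
Therefore s = 3.3341 × (n + δ) = 3.3341 × 0.108 = 0.3601.

s ≈ 0.360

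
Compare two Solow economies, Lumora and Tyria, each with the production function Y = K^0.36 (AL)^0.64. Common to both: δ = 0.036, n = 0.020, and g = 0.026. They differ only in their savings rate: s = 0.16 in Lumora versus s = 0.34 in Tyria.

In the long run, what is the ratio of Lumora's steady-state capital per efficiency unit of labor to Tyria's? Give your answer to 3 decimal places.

Steady-state k* = [s/(n + g + δ)]^(1/(1−α)), so the ratio is [ (s_L/(n + g + δ)_L) / (s_T/(n + g + δ)_T) ]^1.5625.
s_L/(n + g + δ)_L = 0.16/0.082 = 1.9512; s_T/(n + g + δ)_T = 0.34/0.082 = 4.1463.
Ratio = (1.9512/4.1463)^1.5625 = 0.4706^1.5625 ≈ 0.3080

k*_L / k*_T ≈ 0.308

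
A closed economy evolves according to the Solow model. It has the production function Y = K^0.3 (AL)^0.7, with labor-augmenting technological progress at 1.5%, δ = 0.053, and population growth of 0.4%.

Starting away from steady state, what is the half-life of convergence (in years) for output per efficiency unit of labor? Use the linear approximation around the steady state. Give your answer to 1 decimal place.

half-life ≈ 13.8 years

Near the steady state the convergence rate is λ = (1 − α)(n + g + δ).
λ = (1 − 0.3) × 0.072 = 0.7 × 0.072 = 0.0504
Half-life = ln 2 / λ = 0.6931 / 0.0504 ≈ 13.75 years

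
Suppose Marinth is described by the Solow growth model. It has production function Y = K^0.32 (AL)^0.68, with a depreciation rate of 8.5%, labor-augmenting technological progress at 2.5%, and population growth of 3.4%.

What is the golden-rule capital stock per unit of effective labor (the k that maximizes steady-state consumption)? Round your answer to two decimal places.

The golden rule sets f'(k) = n + g + δ, i.e. α·k^(α−1) = n + g + δ.
So k^(1−α) = α / (n + g + δ) = 0.32 / 0.144 = 2.2222.
k_gold = 2.2222^(1/0.68) ≈ 3.2358

k_gold ≈ 3.24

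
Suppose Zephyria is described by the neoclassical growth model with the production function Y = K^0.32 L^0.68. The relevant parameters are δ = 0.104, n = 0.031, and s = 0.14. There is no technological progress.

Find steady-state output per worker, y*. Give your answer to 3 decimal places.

y* = 1.017

In steady state, investment equals break-even investment: s·k^α = (n + δ)·k.
Dividing both sides by k: k^(1−α) = s / (n + δ).
k^0.68 = 0.14 / (0.031 + 0.104) = 0.14 / 0.135 = 1.0370
k* = 1.0370^(1/0.68) ≈ 1.0549
y* = (k*)^α = 1.0549^0.32 ≈ 1.0172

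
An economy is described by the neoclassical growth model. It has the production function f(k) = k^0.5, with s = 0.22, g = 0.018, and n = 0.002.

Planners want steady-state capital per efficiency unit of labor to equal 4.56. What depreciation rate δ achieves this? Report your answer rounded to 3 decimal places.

δ ≈ 0.083

At the steady state, Δk = 0, so s·k^α = (n + g + δ)·k.
So s / (n + g + δ) = (k*)^(1−α) = 4.56^0.5 = 2.1354.
Therefore n + g + δ = s / 2.1354 = 0.22 / 2.1354 = 0.1030, so δ = 0.1030 − 0.020 = 0.0830.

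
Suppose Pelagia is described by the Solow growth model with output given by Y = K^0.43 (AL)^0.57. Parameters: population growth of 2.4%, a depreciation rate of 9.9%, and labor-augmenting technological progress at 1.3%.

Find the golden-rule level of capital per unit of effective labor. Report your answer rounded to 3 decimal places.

The golden rule sets f'(k) = n + g + δ, i.e. α·k^(α−1) = n + g + δ.
So k^(1−α) = α / (n + g + δ) = 0.43 / 0.136 = 3.1618.
k_gold = 3.1618^(1/0.57) ≈ 7.5349

k_gold ≈ 7.535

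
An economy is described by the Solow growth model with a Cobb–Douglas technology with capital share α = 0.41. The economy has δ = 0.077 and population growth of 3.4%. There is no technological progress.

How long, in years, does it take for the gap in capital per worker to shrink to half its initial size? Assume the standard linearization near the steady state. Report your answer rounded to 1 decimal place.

Near the steady state the convergence rate is λ = (1 − α)(n + δ).
λ = (1 − 0.41) × 0.111 = 0.59 × 0.111 = 0.06549
Half-life = ln 2 / λ = 0.6931 / 0.06549 ≈ 10.58 years

half-life ≈ 10.6 years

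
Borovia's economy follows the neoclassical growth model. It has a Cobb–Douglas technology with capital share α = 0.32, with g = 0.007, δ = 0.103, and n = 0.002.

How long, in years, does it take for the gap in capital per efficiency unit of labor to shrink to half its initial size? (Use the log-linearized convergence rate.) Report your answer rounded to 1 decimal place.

Near the steady state the convergence rate is λ = (1 − α)(n + g + δ).
λ = (1 − 0.32) × 0.112 = 0.68 × 0.112 = 0.07616
Half-life = ln 2 / λ = 0.6931 / 0.07616 ≈ 9.10 years

about 9.1 years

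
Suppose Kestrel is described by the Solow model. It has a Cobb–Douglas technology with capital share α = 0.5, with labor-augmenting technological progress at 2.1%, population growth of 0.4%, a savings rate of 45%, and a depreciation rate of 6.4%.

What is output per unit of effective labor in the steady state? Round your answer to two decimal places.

y* = 5.06

At the steady state, Δk = 0, so s·k^α = (n + g + δ)·k.
Rearranging, k^(1−α) = s / (n + g + δ).
k^0.5 = 0.45 / (0.004 + 0.021 + 0.064) = 0.45 / 0.089 = 5.0562
k* = 5.0562^(1/0.5) ≈ 25.5652
y* = (k*)^α = 25.5652^0.5 ≈ 5.0562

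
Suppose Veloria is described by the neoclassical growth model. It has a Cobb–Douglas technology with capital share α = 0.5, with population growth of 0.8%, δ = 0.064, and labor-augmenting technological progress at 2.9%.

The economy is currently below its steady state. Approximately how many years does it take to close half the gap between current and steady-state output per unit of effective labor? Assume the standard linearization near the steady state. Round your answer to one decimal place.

Near the steady state the convergence rate is λ = (1 − α)(n + g + δ).
λ = (1 − 0.5) × 0.101 = 0.5 × 0.101 = 0.0505
Half-life = ln 2 / λ = 0.6931 / 0.0505 ≈ 13.72 years

about 13.7 years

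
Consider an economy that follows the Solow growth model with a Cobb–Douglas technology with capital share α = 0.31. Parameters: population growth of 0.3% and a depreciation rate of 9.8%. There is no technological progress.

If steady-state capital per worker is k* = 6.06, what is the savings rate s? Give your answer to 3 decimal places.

s ≈ 0.350

At the steady state, Δk = 0, so s·k^α = (n + δ)·k.
So s / (n + δ) = (k*)^(1−α) = 6.06^0.69 = 3.4666.
Therefore s = 3.4666 × (n + δ) = 3.4666 × 0.101 = 0.3501.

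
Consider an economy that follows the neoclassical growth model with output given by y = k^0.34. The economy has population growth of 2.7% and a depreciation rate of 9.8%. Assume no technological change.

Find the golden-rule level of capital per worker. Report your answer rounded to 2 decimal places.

k_gold ≈ 4.55

The golden rule sets f'(k) = n + δ, i.e. α·k^(α−1) = n + δ.
So k^(1−α) = α / (n + δ) = 0.34 / 0.125 = 2.7200.
k_gold = 2.7200^(1/0.66) ≈ 4.5545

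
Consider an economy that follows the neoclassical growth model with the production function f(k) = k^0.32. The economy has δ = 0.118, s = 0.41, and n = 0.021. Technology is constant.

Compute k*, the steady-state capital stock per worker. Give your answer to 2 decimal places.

In steady state, investment equals break-even investment: s·k^α = (n + δ)·k.
Dividing both sides by k: k^(1−α) = s / (n + δ).
k^0.68 = 0.41 / (0.021 + 0.118) = 0.41 / 0.139 = 2.9496
k* = 2.9496^(1/0.68) ≈ 4.9071

k* = 4.91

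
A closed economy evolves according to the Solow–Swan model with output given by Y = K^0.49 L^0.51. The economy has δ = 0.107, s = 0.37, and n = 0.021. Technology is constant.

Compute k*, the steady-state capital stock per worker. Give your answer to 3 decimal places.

k* = 8.015

Steady state requires s·f(k) = (n + δ)·k, i.e. s·k^α = (n + δ)·k.
Dividing both sides by k: k^(1−α) = s / (n + δ).
k^0.51 = 0.37 / (0.021 + 0.107) = 0.37 / 0.128 = 2.8906
k* = 2.8906^(1/0.51) ≈ 8.0149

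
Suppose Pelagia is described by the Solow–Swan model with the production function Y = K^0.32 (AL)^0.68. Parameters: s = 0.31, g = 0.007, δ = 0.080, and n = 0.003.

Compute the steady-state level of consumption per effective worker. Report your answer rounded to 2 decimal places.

c* = 1.23

At the steady state, Δk = 0, so s·k^α = (n + g + δ)·k.
Dividing both sides by k: k^(1−α) = s / (n + g + δ).
k^0.68 = 0.31 / (0.003 + 0.007 + 0.080) = 0.31 / 0.090 = 3.4444
k* = 3.4444^(1/0.68) ≈ 6.1641
y* = (k*)^α = 6.1641^0.32 ≈ 1.7896
c* = (1 − s)·y* = (1 − 0.31) × 1.7896 ≈ 1.2348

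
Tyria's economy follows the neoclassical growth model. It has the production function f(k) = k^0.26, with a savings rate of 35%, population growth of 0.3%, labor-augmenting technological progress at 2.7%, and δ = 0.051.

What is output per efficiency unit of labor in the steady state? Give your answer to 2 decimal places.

At the steady state, Δk = 0, so s·k^α = (n + g + δ)·k.
Dividing both sides by k: k^(1−α) = s / (n + g + δ).
k^0.74 = 0.35 / (0.003 + 0.027 + 0.051) = 0.35 / 0.081 = 4.3210
k* = 4.3210^(1/0.74) ≈ 7.2260
y* = (k*)^α = 7.2260^0.26 ≈ 1.6723

y* = 1.67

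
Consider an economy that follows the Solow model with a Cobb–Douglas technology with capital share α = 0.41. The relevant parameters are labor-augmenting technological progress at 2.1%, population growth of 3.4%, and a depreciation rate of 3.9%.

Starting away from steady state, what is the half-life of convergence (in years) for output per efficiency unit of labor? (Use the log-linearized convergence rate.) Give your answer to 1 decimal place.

Near the steady state the convergence rate is λ = (1 − α)(n + g + δ).
λ = (1 − 0.41) × 0.094 = 0.59 × 0.094 = 0.05546
Half-life = ln 2 / λ = 0.6931 / 0.05546 ≈ 12.50 years

t_½ ≈ 12.5 years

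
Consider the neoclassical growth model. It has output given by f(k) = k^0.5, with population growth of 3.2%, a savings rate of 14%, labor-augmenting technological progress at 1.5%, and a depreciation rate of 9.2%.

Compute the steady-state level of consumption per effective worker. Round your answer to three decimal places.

Steady state requires s·f(k) = (n + g + δ)·k, i.e. s·k^α = (n + g + δ)·k.
Rearranging, k^(1−α) = s / (n + g + δ).
k^0.5 = 0.14 / (0.032 + 0.015 + 0.092) = 0.14 / 0.139 = 1.0072
k* = 1.0072^(1/0.5) ≈ 1.0145
y* = (k*)^α = 1.0145^0.5 ≈ 1.0072
c* = (1 − s)·y* = (1 − 0.14) × 1.0072 ≈ 0.8662

c* ≈ 0.866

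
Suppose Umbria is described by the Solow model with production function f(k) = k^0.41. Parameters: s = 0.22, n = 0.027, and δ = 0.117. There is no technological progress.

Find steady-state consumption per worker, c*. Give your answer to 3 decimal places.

Steady state requires s·f(k) = (n + δ)·k, i.e. s·k^α = (n + δ)·k.
Dividing both sides by k: k^(1−α) = s / (n + δ).
k^0.59 = 0.22 / (0.027 + 0.117) = 0.22 / 0.144 = 1.5278
k* = 1.5278^(1/0.59) ≈ 2.0511
y* = (k*)^α = 2.0511^0.41 ≈ 1.3425
c* = (1 − s)·y* = (1 − 0.22) × 1.3425 ≈ 1.0472

c* = 1.047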